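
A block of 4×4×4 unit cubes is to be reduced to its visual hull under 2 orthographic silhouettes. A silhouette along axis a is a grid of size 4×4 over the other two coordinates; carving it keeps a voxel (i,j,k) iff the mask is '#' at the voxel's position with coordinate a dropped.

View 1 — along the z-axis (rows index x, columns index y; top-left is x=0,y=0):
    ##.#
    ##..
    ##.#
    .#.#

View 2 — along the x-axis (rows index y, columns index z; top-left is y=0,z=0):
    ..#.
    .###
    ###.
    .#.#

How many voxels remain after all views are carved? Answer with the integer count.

21 voxels

full grid |V| = 64
step 1: project along z, AND mask (10/16) → |grid| = 40
step 2: project along x, AND mask (9/16) → |grid| = 21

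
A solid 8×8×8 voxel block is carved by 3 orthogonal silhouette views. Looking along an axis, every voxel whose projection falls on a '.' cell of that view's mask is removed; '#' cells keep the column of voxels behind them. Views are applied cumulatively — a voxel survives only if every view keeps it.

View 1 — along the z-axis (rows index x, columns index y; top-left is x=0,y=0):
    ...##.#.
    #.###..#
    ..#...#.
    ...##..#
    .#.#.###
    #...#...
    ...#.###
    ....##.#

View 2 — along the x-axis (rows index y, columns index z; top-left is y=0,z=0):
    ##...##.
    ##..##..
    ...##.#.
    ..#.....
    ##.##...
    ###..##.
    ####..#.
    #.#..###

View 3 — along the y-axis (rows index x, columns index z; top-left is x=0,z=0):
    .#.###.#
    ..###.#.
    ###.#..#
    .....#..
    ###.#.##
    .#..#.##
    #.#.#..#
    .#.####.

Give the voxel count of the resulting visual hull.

voxel count = 55

before carving: 512 voxels (8×8×8)
after view 1 [z-axis, 27 of 64 cells solid] → remaining = 216
after view 2 [x-axis, 31 of 64 cells solid] → remaining = 103
after view 3 [y-axis, 34 of 64 cells solid] → remaining = 55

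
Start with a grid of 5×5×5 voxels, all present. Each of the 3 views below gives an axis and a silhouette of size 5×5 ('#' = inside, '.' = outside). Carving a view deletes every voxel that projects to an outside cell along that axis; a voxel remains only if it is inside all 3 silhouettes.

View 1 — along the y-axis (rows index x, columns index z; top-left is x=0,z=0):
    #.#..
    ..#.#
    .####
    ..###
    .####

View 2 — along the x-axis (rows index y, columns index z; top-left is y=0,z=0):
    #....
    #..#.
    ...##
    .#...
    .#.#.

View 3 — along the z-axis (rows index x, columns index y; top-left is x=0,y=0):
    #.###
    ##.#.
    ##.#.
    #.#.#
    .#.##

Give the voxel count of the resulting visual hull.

start: 5×5×5 = 125 voxels
carve view 1 (along y, XZ-mask fill 15/25): 75 voxels remain
carve view 2 (along x, YZ-mask fill 8/25): 19 voxels remain
carve view 3 (along z, XY-mask fill 16/25): 10 voxels remain

|visual hull| = 10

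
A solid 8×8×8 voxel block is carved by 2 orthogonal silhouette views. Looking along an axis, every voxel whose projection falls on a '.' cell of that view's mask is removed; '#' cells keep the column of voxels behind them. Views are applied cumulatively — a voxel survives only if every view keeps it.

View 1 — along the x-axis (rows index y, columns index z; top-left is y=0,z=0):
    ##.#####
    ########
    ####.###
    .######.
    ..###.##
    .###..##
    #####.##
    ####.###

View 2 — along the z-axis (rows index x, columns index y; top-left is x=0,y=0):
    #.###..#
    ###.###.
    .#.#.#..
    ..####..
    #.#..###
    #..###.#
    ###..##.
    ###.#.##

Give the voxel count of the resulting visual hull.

voxel count = 251

full grid |V| = 512
  1. axis=0 (YZ plane), |mask|=52  ⇒  voxels=416
  2. axis=2 (XY plane), |mask|=39  ⇒  voxels=251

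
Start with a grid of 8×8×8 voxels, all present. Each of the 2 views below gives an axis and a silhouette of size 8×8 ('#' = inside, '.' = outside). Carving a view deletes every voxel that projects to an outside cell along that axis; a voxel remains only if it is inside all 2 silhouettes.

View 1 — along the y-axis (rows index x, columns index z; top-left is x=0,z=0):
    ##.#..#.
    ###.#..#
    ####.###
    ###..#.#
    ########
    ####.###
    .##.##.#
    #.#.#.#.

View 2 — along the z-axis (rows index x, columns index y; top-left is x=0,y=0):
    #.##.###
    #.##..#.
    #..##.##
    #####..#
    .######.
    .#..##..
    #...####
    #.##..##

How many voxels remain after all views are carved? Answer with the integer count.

start: 8×8×8 = 512 voxels
carve view 1 (along y, XZ-mask fill 45/64): 360 voxels remain
carve view 2 (along z, XY-mask fill 40/64): 223 voxels remain

voxel count = 223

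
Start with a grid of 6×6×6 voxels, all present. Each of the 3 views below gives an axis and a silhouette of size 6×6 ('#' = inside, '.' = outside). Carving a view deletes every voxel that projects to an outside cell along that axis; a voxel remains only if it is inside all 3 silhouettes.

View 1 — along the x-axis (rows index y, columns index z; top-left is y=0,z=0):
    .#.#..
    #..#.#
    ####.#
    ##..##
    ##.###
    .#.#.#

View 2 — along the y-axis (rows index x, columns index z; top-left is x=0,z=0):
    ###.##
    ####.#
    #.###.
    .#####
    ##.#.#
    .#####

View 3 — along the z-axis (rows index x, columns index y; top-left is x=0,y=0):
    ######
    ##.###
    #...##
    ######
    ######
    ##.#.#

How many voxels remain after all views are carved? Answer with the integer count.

voxel count = 84

before carving: 216 voxels (6×6×6)
step 1: project along x, AND mask (22/36) → |grid| = 132
step 2: project along y, AND mask (28/36) → |grid| = 104
step 3: project along z, AND mask (30/36) → |grid| = 84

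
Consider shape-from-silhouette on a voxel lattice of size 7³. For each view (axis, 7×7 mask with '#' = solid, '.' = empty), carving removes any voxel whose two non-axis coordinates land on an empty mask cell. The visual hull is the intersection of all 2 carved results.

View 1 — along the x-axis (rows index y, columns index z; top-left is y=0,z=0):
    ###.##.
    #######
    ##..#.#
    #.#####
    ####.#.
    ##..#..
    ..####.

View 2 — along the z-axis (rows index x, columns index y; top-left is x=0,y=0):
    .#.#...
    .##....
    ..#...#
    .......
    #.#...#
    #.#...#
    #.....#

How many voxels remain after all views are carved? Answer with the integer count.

initial block: 7^3 = 343
V1 x: intersect with YZ mask (34 set) -- 238 left
V2 z: intersect with XY mask (14 set) -- 67 left

voxel count = 67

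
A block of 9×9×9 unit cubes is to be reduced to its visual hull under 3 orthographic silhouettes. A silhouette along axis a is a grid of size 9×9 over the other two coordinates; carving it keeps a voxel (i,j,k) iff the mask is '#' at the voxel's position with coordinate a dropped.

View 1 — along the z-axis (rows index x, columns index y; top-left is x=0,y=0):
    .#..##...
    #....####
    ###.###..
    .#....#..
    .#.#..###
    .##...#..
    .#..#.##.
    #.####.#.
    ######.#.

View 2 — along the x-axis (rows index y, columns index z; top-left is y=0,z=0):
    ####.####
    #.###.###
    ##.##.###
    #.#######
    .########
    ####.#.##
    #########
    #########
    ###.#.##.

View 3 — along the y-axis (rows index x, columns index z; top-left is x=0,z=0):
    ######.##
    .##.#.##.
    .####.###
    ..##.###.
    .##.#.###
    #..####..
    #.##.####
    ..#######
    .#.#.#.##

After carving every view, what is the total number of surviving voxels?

voxel count = 222

full grid |V| = 729
V1 z: intersect with XY mask (41 set) -- 369 left
V2 x: intersect with YZ mask (69 set) -- 319 left
V3 y: intersect with XZ mask (55 set) -- 222 left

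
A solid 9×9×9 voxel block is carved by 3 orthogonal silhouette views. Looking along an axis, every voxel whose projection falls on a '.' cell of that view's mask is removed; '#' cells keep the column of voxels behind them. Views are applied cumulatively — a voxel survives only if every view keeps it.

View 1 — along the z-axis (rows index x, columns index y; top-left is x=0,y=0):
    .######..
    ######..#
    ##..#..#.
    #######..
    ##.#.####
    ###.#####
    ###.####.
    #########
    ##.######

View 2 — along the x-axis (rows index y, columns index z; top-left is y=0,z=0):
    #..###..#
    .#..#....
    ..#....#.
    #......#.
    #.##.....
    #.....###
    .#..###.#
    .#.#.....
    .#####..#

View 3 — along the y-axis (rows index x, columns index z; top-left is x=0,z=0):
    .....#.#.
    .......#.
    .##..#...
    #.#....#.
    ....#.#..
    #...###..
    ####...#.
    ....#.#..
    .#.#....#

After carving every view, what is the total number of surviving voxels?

|visual hull| = 69

before carving: 729 voxels (9×9×9)
V1 z: intersect with XY mask (63 set) -- 567 left
V2 x: intersect with YZ mask (31 set) -- 215 left
V3 y: intersect with XZ mask (25 set) -- 69 left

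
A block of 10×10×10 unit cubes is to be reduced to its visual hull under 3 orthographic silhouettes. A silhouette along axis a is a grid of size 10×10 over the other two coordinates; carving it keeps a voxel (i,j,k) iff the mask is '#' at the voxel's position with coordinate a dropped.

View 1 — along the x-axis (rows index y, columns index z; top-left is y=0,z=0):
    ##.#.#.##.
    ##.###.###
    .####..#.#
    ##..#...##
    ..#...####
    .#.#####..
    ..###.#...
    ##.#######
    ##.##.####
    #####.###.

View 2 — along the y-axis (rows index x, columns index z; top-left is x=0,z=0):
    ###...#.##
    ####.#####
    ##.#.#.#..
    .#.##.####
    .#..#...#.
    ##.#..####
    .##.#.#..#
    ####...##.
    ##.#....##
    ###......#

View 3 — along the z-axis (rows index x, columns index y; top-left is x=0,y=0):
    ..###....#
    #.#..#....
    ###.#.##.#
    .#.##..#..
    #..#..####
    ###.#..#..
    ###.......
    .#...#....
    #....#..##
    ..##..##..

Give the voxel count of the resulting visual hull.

remaining voxels: 159

start: 10×10×10 = 1000 voxels
carve view 1 (along x, YZ-mask fill 65/100): 650 voxels remain
carve view 2 (along y, XZ-mask fill 57/100): 383 voxels remain
carve view 3 (along z, XY-mask fill 42/100): 159 voxels remain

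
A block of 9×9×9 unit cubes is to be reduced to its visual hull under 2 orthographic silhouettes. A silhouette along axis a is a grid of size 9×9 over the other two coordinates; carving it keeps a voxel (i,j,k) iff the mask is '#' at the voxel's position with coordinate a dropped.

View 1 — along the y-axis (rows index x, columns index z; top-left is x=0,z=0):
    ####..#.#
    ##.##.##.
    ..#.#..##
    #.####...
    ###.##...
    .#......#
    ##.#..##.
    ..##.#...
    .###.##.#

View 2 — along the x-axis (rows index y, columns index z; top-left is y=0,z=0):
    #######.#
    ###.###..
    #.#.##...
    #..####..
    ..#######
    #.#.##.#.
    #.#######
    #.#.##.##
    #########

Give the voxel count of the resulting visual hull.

voxel count = 267

before carving: 729 voxels (9×9×9)
step 1: project along y, AND mask (42/81) → |grid| = 378
step 2: project along x, AND mask (58/81) → |grid| = 267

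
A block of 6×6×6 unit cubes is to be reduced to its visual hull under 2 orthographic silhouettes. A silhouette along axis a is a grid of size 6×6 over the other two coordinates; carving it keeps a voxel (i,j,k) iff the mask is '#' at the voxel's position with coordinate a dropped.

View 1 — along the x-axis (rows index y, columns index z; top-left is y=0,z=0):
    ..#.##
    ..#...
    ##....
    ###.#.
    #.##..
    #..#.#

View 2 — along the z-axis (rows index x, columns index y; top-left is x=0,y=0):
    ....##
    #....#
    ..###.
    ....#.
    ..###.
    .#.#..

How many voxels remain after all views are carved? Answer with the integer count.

full grid |V| = 216
V1 x: intersect with YZ mask (16 set) -- 96 left
V2 z: intersect with XY mask (13 set) -- 38 left

38 voxels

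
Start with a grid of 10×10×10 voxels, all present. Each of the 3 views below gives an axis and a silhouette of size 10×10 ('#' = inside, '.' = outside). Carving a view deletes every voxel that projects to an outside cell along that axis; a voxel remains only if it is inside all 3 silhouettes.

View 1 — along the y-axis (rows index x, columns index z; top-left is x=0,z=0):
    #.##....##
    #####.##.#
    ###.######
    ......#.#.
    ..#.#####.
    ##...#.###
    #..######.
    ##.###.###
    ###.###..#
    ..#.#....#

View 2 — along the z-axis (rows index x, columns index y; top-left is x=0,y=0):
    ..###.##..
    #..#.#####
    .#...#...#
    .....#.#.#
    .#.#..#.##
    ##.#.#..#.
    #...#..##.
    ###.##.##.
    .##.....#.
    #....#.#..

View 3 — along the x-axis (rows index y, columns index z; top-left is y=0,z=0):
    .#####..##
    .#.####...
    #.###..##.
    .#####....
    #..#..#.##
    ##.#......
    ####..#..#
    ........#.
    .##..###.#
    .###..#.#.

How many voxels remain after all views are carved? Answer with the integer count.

initial block: 10^3 = 1000
step 1: project along y, AND mask (61/100) → |grid| = 610
step 2: project along z, AND mask (45/100) → |grid| = 288
step 3: project along x, AND mask (49/100) → |grid| = 138

138 voxels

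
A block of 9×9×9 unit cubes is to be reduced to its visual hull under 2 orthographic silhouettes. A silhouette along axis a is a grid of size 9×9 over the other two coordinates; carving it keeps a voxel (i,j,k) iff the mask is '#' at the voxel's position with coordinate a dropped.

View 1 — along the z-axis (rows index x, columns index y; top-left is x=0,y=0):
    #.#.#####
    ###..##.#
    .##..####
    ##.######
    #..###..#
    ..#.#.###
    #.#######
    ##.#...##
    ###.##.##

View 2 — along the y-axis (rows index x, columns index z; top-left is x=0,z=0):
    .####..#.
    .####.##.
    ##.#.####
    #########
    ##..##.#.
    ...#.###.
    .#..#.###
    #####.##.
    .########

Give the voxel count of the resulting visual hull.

start: 9×9×9 = 729 voxels
V1 z: intersect with XY mask (57 set) -- 513 left
V2 y: intersect with XZ mask (56 set) -- 361 left

361 voxels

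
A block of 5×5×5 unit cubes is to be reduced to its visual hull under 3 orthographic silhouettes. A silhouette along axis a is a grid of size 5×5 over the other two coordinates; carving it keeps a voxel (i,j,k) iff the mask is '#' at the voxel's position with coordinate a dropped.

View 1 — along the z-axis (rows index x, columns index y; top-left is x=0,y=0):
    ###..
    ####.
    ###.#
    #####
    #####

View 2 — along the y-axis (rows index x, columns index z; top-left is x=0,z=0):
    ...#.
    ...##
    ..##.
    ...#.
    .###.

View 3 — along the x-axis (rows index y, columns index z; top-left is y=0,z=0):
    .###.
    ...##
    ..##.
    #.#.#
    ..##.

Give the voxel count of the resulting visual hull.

28 voxels

before carving: 125 voxels (5×5×5)
carve view 1 (along z, XY-mask fill 21/25): 105 voxels remain
carve view 2 (along y, XZ-mask fill 9/25): 39 voxels remain
carve view 3 (along x, YZ-mask fill 12/25): 28 voxels remain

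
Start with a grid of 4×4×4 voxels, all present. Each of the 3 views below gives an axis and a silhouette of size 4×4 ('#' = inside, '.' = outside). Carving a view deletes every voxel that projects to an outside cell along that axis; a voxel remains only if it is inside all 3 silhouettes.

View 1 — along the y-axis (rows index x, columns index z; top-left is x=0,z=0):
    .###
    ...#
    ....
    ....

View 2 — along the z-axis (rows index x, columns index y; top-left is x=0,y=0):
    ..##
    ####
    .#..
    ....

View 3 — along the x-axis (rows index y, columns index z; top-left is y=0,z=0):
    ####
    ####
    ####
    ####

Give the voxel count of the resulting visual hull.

full grid |V| = 64
carve view 1 (along y, XZ-mask fill 4/16): 16 voxels remain
carve view 2 (along z, XY-mask fill 7/16): 10 voxels remain
carve view 3 (along x, YZ-mask fill 16/16): 10 voxels remain

voxel count = 10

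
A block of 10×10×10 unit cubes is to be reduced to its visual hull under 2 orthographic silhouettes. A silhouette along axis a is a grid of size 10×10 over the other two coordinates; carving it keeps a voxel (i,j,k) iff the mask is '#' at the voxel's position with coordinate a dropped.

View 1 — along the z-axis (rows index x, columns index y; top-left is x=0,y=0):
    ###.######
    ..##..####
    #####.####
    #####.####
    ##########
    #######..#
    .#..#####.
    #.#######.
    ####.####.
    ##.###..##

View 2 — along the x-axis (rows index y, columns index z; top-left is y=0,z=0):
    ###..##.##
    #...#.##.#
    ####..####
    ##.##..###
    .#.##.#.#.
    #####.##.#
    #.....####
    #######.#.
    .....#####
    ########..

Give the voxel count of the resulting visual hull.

start: 10×10×10 = 1000 voxels
carve view 1 (along z, XY-mask fill 80/100): 800 voxels remain
carve view 2 (along x, YZ-mask fill 66/100): 522 voxels remain

|visual hull| = 522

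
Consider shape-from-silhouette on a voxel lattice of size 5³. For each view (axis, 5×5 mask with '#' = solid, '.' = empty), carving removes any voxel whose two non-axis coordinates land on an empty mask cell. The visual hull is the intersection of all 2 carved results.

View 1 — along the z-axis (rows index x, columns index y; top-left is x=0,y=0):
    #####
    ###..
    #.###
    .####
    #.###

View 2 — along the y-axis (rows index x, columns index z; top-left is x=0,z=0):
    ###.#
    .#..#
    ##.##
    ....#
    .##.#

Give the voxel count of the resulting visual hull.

start: 5×5×5 = 125 voxels
  1. axis=2 (XY plane), |mask|=20  ⇒  voxels=100
  2. axis=1 (XZ plane), |mask|=14  ⇒  voxels=58

remaining voxels: 58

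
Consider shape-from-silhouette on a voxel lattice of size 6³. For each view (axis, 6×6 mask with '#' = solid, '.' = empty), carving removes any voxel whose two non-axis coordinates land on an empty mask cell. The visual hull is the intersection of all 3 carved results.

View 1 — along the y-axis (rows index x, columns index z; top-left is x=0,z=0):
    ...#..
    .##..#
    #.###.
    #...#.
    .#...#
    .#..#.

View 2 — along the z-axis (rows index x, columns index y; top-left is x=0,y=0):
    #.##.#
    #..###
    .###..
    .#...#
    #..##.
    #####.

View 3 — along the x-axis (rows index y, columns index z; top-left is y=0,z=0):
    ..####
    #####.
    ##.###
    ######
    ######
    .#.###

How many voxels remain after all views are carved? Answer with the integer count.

before carving: 216 voxels (6×6×6)
after view 1 [y-axis, 14 of 36 cells solid] → remaining = 84
after view 2 [z-axis, 21 of 36 cells solid] → remaining = 48
after view 3 [x-axis, 30 of 36 cells solid] → remaining = 42

42 voxels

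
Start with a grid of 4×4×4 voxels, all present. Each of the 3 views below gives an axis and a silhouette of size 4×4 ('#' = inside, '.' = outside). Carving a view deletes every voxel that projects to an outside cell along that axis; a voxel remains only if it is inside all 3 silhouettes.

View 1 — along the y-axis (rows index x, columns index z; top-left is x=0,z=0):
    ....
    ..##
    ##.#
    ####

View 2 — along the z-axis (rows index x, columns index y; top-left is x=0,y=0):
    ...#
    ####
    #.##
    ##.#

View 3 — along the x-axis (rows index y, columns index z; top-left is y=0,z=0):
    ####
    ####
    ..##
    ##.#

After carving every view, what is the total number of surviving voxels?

full grid |V| = 64
step 1: project along y, AND mask (9/16) → |grid| = 36
step 2: project along z, AND mask (11/16) → |grid| = 29
step 3: project along x, AND mask (13/16) → |grid| = 25

25 voxels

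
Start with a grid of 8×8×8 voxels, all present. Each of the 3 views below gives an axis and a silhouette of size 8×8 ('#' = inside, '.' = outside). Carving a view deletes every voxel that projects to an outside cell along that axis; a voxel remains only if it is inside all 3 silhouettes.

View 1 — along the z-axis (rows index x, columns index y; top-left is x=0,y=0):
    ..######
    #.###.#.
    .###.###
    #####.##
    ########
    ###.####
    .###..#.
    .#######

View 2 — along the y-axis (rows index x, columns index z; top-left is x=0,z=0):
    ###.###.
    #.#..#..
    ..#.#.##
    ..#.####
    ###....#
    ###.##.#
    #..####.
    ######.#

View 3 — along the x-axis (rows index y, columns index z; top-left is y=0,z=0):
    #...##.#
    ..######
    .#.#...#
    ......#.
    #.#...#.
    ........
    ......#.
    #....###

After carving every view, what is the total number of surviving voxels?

start: 8×8×8 = 512 voxels
[1] z-view keeps 50 columns → grid now 400
[2] y-view keeps 40 columns → grid now 253
[3] x-view keeps 22 columns → grid now 83

|visual hull| = 83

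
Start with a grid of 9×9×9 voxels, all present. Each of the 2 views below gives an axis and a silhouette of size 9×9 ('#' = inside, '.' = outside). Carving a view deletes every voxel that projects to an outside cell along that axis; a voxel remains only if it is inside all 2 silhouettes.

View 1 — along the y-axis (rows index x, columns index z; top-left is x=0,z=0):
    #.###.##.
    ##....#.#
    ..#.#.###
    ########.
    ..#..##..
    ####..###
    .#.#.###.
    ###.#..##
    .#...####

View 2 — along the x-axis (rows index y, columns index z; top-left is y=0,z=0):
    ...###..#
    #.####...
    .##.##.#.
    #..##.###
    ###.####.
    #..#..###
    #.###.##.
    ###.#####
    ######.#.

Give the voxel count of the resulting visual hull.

initial block: 9^3 = 729
carve view 1 (along y, XZ-mask fill 49/81): 441 voxels remain
carve view 2 (along x, YZ-mask fill 53/81): 284 voxels remain

voxel count = 284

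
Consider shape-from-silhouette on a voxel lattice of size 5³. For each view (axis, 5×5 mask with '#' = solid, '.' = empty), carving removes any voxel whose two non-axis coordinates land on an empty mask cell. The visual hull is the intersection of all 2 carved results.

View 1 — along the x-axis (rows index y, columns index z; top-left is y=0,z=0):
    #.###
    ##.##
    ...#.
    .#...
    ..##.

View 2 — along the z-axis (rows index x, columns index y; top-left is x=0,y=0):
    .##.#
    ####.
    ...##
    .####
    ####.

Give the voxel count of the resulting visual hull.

voxel count = 38

initial block: 5^3 = 125
  1. axis=0 (YZ plane), |mask|=12  ⇒  voxels=60
  2. axis=2 (XY plane), |mask|=17  ⇒  voxels=38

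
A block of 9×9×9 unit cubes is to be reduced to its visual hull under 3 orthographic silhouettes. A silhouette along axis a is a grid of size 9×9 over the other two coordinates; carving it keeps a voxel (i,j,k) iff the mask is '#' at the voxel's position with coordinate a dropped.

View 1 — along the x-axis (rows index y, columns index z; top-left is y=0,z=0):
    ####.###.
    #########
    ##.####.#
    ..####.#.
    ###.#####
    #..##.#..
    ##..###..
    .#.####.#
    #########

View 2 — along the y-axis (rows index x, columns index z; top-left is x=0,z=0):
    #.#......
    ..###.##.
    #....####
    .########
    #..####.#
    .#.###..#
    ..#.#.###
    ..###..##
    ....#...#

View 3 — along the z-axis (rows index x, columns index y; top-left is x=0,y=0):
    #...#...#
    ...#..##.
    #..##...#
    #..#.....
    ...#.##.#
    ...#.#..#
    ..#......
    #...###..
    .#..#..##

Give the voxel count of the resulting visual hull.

remaining voxels: 90

start: 9×9×9 = 729 voxels
carve view 1 (along x, YZ-mask fill 60/81): 540 voxels remain
carve view 2 (along y, XZ-mask fill 43/81): 283 voxels remain
carve view 3 (along z, XY-mask fill 28/81): 90 voxels remain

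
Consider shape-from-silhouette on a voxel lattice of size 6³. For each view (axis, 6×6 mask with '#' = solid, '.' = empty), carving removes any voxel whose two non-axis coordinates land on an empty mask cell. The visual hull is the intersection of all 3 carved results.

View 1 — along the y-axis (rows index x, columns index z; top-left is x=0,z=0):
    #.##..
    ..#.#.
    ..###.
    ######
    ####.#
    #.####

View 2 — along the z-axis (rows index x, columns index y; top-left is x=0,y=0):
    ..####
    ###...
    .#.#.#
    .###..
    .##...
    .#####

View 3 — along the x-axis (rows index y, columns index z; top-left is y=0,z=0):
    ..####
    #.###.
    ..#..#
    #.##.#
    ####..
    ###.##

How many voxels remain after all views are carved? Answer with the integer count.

initial block: 6^3 = 216
step 1: project along y, AND mask (24/36) → |grid| = 144
step 2: project along z, AND mask (20/36) → |grid| = 80
step 3: project along x, AND mask (23/36) → |grid| = 53

|visual hull| = 53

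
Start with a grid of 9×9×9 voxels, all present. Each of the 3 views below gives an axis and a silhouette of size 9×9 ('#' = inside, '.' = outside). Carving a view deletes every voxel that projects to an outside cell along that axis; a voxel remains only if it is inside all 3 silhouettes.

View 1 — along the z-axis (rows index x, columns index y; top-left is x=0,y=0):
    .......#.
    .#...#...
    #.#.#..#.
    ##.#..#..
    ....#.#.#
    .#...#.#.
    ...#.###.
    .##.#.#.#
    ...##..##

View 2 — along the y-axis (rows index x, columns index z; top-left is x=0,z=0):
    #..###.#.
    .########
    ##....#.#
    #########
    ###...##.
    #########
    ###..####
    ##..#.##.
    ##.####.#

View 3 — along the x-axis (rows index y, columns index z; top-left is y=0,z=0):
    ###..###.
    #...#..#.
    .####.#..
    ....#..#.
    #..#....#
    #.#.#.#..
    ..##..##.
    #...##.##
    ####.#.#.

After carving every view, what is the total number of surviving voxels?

start: 9×9×9 = 729 voxels
after view 1 [z-axis, 30 of 81 cells solid] → remaining = 270
after view 2 [y-axis, 59 of 81 cells solid] → remaining = 196
after view 3 [x-axis, 38 of 81 cells solid] → remaining = 88

|visual hull| = 88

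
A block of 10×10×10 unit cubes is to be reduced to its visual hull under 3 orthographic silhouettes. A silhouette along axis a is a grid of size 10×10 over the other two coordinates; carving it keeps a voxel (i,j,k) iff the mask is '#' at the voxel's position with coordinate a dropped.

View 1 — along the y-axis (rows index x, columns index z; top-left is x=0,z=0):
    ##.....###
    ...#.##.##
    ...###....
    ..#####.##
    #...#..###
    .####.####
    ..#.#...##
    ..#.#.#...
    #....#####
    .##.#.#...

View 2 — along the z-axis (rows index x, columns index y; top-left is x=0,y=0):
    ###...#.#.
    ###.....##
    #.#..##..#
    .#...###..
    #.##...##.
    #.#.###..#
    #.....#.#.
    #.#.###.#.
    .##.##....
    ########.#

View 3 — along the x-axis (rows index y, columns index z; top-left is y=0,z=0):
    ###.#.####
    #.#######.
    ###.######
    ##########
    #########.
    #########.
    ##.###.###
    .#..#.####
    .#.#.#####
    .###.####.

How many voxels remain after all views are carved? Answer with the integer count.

remaining voxels: 211

initial block: 10^3 = 1000
carve view 1 (along y, XZ-mask fill 50/100): 500 voxels remain
carve view 2 (along z, XY-mask fill 52/100): 256 voxels remain
carve view 3 (along x, YZ-mask fill 81/100): 211 voxels remain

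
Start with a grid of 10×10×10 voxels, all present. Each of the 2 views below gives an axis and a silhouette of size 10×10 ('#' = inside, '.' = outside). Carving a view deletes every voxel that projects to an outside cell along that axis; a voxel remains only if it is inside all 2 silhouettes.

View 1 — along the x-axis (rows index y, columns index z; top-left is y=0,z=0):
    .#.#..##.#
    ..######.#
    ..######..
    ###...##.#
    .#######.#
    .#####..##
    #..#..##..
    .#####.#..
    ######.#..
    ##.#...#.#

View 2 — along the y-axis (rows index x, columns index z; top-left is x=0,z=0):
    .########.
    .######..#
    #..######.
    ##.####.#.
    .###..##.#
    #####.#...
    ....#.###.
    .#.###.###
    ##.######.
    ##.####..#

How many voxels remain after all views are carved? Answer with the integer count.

full grid |V| = 1000
carve view 1 (along x, YZ-mask fill 61/100): 610 voxels remain
carve view 2 (along y, XZ-mask fill 67/100): 419 voxels remain

|visual hull| = 419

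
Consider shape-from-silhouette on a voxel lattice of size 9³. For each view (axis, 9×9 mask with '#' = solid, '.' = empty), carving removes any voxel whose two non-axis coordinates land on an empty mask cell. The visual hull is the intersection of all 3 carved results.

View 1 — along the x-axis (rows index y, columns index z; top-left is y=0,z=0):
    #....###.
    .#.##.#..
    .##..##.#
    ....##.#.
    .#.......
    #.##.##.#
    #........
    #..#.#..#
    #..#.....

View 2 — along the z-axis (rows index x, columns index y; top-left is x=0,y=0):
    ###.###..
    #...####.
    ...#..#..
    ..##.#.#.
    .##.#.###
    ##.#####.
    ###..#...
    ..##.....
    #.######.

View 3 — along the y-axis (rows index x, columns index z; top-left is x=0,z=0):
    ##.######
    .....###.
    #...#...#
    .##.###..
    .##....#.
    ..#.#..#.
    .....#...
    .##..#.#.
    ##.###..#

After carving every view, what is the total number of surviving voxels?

initial block: 9^3 = 729
step 1: project along x, AND mask (30/81) → |grid| = 270
step 2: project along z, AND mask (43/81) → |grid| = 150
step 3: project along y, AND mask (36/81) → |grid| = 71

71 voxels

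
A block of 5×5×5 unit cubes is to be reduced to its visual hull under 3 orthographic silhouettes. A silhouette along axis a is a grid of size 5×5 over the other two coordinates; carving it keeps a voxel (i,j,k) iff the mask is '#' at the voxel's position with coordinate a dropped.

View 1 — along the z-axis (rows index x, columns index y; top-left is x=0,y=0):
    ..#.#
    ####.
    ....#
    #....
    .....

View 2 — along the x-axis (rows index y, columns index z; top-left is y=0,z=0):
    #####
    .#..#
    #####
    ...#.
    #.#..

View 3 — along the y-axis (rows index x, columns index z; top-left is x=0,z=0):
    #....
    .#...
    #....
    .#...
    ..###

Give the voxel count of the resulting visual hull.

7 voxels

start: 5×5×5 = 125 voxels
step 1: project along z, AND mask (8/25) → |grid| = 40
step 2: project along x, AND mask (15/25) → |grid| = 27
step 3: project along y, AND mask (7/25) → |grid| = 7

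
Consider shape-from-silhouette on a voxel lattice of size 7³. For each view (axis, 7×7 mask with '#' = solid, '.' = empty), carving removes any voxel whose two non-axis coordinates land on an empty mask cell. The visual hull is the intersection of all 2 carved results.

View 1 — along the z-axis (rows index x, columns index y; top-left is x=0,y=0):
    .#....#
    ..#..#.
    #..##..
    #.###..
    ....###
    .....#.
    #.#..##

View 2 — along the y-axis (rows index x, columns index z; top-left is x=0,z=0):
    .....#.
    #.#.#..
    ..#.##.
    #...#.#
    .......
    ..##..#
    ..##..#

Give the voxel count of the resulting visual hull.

44 voxels

initial block: 7^3 = 343
carve view 1 (along z, XY-mask fill 19/49): 133 voxels remain
carve view 2 (along y, XZ-mask fill 16/49): 44 voxels remain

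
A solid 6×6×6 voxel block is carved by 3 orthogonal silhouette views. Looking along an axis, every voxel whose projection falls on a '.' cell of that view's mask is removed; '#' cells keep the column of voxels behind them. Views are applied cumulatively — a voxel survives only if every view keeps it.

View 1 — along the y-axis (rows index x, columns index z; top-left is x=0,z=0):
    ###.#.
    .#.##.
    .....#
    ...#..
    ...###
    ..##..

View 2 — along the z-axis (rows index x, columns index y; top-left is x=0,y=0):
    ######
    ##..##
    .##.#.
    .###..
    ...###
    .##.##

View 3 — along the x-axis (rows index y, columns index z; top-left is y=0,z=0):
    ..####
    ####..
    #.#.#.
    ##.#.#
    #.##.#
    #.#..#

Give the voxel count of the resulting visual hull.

voxel count = 33

full grid |V| = 216
carve view 1 (along y, XZ-mask fill 14/36): 84 voxels remain
carve view 2 (along z, XY-mask fill 23/36): 59 voxels remain
carve view 3 (along x, YZ-mask fill 22/36): 33 voxels remain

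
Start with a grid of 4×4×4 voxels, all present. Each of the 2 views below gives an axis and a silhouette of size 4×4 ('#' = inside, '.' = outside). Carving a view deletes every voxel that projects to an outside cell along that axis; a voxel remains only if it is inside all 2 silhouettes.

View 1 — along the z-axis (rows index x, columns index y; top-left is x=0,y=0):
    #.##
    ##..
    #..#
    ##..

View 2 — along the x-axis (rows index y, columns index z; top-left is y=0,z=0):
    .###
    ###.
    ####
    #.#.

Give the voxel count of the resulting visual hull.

before carving: 64 voxels (4×4×4)
V1 z: intersect with XY mask (9 set) -- 36 left
V2 x: intersect with YZ mask (12 set) -- 26 left

|visual hull| = 26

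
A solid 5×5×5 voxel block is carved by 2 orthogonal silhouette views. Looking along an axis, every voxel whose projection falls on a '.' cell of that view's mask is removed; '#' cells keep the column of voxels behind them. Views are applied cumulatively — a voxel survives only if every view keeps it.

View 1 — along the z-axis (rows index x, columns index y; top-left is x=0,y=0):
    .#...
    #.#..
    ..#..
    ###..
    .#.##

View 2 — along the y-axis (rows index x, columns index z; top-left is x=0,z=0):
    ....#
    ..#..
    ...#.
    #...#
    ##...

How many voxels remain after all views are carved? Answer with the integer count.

remaining voxels: 16

full grid |V| = 125
step 1: project along z, AND mask (10/25) → |grid| = 50
step 2: project along y, AND mask (7/25) → |grid| = 16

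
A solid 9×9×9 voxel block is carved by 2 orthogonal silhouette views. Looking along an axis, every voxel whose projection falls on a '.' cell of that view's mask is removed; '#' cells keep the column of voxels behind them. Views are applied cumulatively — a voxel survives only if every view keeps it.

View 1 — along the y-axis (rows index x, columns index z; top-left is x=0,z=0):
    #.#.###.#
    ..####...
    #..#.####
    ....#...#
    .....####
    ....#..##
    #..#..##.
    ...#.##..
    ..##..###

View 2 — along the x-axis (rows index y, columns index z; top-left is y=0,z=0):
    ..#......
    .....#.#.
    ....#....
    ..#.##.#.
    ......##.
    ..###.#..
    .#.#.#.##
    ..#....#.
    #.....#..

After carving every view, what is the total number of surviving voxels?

before carving: 729 voxels (9×9×9)
  1. axis=1 (XZ plane), |mask|=37  ⇒  voxels=333
  2. axis=0 (YZ plane), |mask|=23  ⇒  voxels=101

remaining voxels: 101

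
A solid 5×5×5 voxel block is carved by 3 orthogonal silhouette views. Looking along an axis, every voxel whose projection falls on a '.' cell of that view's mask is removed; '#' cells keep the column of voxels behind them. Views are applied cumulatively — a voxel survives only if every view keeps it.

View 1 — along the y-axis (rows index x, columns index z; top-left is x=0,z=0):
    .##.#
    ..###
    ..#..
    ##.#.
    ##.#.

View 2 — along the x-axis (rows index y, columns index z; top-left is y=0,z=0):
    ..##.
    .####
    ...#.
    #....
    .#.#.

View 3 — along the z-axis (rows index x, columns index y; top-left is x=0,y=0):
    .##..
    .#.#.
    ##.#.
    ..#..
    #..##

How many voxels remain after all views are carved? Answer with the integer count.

remaining voxels: 13

initial block: 5^3 = 125
step 1: project along y, AND mask (13/25) → |grid| = 65
step 2: project along x, AND mask (10/25) → |grid| = 28
step 3: project along z, AND mask (11/25) → |grid| = 13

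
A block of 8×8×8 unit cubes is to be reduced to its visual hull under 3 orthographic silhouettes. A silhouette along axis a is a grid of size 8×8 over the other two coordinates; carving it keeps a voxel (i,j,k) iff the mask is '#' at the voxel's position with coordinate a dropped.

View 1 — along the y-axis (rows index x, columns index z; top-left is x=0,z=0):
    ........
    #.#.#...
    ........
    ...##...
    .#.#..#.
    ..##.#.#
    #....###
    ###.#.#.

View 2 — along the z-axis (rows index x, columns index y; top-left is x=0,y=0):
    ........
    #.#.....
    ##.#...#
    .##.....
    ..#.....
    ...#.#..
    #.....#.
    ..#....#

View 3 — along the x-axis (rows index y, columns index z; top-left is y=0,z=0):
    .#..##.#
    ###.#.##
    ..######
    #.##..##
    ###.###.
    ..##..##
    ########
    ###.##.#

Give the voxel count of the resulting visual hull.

27 voxels

start: 8×8×8 = 512 voxels
carve view 1 (along y, XZ-mask fill 21/64): 168 voxels remain
carve view 2 (along z, XY-mask fill 15/64): 39 voxels remain
carve view 3 (along x, YZ-mask fill 45/64): 27 voxels remain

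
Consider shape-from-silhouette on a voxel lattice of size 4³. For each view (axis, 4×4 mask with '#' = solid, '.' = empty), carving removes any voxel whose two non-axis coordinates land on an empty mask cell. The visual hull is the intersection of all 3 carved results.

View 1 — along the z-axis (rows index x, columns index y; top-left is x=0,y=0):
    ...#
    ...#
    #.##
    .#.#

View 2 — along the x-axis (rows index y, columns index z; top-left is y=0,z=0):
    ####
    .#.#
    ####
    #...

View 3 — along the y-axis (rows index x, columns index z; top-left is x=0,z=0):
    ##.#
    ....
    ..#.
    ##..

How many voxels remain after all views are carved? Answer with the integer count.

full grid |V| = 64
[1] z-view keeps 7 columns → grid now 28
[2] x-view keeps 11 columns → grid now 14
[3] y-view keeps 6 columns → grid now 5

remaining voxels: 5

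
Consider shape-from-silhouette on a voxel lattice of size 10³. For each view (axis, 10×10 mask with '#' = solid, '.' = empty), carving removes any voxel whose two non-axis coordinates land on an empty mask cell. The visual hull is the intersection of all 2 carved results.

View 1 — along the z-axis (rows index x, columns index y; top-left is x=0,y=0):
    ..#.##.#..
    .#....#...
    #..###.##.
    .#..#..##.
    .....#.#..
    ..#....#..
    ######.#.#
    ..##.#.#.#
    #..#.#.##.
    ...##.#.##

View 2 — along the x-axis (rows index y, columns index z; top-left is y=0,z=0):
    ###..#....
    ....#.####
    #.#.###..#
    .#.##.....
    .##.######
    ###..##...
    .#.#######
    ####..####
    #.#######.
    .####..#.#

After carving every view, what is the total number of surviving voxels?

start: 10×10×10 = 1000 voxels
V1 z: intersect with XY mask (43 set) -- 430 left
V2 x: intersect with YZ mask (61 set) -- 266 left

|visual hull| = 266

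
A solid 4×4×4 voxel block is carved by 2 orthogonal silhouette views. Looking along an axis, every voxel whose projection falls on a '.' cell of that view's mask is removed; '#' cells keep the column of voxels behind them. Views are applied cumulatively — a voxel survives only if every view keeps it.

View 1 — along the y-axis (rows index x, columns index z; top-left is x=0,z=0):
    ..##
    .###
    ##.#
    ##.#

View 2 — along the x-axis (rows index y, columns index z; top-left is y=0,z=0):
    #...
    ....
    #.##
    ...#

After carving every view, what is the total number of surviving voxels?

before carving: 64 voxels (4×4×4)
V1 y: intersect with XZ mask (11 set) -- 44 left
V2 x: intersect with YZ mask (5 set) -- 14 left

remaining voxels: 14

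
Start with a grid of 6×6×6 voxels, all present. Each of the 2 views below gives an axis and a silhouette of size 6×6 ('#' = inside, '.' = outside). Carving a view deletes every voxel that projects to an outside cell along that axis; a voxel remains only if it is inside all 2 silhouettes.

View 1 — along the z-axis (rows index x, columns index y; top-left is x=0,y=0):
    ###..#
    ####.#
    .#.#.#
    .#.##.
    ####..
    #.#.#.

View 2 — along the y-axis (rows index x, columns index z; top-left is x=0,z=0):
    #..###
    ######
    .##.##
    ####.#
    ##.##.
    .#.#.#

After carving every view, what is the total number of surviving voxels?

98 voxels

start: 6×6×6 = 216 voxels
V1 z: intersect with XY mask (22 set) -- 132 left
V2 y: intersect with XZ mask (26 set) -- 98 left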